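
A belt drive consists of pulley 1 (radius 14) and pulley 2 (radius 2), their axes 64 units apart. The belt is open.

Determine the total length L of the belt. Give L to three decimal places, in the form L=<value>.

L=180.522

open belt: β = asin((r2−r1)/C) = asin(-12/64) = -10.8069°
wrap1 = π − 2β = 201.6138°
wrap2 = π + 2β = 158.3862°
tangent length = C·cosβ = 62.8649
L = r1·wrap1 + r2·wrap2 + 2·C·cosβ = 14·3.5188 + 2·2.7644 + 2·62.8649 = 180.5221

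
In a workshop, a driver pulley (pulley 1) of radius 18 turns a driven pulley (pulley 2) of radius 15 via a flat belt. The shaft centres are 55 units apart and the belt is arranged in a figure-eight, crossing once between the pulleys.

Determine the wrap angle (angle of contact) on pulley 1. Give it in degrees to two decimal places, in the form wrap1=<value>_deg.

crossed belt: β = asin((r1+r2)/C) = asin(33/55) = 36.8699°
wrap1 = wrap2 = π + 2β = 253.7398°

wrap1=253.74_deg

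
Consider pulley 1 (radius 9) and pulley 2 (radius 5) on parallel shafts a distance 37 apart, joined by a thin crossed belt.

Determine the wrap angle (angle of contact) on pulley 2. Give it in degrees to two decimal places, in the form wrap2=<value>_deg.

wrap2=224.47_deg

crossed belt: β = asin((r1+r2)/C) = asin(14/37) = 22.2333°
wrap1 = wrap2 = π + 2β = 224.4665°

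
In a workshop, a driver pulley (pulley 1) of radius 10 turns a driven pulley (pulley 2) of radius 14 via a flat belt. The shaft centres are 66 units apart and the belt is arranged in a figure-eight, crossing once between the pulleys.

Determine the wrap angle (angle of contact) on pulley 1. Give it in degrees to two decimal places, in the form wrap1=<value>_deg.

crossed belt: β = asin((r1+r2)/C) = asin(24/66) = 21.3237°
wrap1 = wrap2 = π + 2β = 222.6474°

wrap1=222.65_deg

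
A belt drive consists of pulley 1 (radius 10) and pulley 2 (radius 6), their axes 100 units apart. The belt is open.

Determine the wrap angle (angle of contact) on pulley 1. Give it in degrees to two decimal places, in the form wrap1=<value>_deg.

wrap1=184.58_deg

open belt: β = asin((r2−r1)/C) = asin(-4/100) = -2.2924°
wrap1 = π − 2β = 184.5849°
wrap2 = π + 2β = 175.4151°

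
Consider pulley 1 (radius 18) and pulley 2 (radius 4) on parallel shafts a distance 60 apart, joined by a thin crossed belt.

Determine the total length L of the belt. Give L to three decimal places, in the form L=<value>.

crossed belt: β = asin((r1+r2)/C) = asin(22/60) = 21.5102°
wrap1 = wrap2 = π + 2β = 223.0204°
tangent length = C·cosβ = 55.8211
L = (r1+r2)·wrap + 2·C·cosβ = 22·3.8924 + 2·55.8211 = 197.2760

L=197.276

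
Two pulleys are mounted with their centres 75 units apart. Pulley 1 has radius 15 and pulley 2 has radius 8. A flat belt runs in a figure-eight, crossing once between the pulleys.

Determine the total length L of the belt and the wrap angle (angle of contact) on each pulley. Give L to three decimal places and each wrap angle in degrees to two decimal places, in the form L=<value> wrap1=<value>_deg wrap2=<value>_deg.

crossed belt: β = asin((r1+r2)/C) = asin(23/75) = 17.8585°
wrap1 = wrap2 = π + 2β = 215.7169°
tangent length = C·cosβ = 71.3863
L = (r1+r2)·wrap + 2·C·cosβ = 23·3.7650 + 2·71.3863 = 229.3669

L=229.367 wrap1=215.72_deg wrap2=215.72_deg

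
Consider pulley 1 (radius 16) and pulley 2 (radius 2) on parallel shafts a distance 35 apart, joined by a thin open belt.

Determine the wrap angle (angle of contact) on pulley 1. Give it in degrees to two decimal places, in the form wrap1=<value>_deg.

open belt: β = asin((r2−r1)/C) = asin(-14/35) = -23.5782°
wrap1 = π − 2β = 227.1564°
wrap2 = π + 2β = 132.8436°

wrap1=227.16_deg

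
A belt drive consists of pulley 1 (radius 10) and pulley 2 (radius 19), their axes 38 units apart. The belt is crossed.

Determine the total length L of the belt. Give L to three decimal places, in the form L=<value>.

crossed belt: β = asin((r1+r2)/C) = asin(29/38) = 49.7434°
wrap1 = wrap2 = π + 2β = 279.4868°
tangent length = C·cosβ = 24.5561
L = (r1+r2)·wrap + 2·C·cosβ = 29·4.8780 + 2·24.5561 = 190.5731

L=190.573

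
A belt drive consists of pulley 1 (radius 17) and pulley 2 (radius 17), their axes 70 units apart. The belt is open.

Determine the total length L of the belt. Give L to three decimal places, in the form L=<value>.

L=246.814

open belt: β = asin((r2−r1)/C) = asin(0/70) = 0.0000°
wrap1 = π − 2β = 180.0000°
wrap2 = π + 2β = 180.0000°
tangent length = C·cosβ = 70.0000
L = r1·wrap1 + r2·wrap2 + 2·C·cosβ = 17·3.1416 + 17·3.1416 + 2·70.0000 = 246.8142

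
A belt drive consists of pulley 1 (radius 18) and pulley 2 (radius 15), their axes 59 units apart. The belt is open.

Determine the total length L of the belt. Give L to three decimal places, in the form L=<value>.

open belt: β = asin((r2−r1)/C) = asin(-3/59) = -2.9146°
wrap1 = π − 2β = 185.8292°
wrap2 = π + 2β = 174.1708°
tangent length = C·cosβ = 58.9237
L = r1·wrap1 + r2·wrap2 + 2·C·cosβ = 18·3.2433 + 15·3.0399 + 2·58.9237 = 221.8251

L=221.825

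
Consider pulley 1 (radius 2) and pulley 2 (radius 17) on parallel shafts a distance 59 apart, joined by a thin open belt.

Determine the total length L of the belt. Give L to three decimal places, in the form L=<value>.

open belt: β = asin((r2−r1)/C) = asin(15/59) = 14.7284°
wrap1 = π − 2β = 150.5432°
wrap2 = π + 2β = 209.4568°
tangent length = C·cosβ = 57.0614
L = r1·wrap1 + r2·wrap2 + 2·C·cosβ = 2·2.6275 + 17·3.6557 + 2·57.0614 = 181.5248

L=181.525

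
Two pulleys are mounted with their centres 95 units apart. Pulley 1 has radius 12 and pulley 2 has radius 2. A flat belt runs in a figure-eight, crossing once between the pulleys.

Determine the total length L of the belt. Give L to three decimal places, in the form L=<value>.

crossed belt: β = asin((r1+r2)/C) = asin(14/95) = 8.4745°
wrap1 = wrap2 = π + 2β = 196.9489°
tangent length = C·cosβ = 93.9628
L = (r1+r2)·wrap + 2·C·cosβ = 14·3.4374 + 2·93.9628 = 236.0492

L=236.049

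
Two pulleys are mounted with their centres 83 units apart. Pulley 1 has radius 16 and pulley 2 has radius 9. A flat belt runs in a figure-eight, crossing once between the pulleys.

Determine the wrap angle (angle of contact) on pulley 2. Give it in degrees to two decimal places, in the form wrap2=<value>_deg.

crossed belt: β = asin((r1+r2)/C) = asin(25/83) = 17.5300°
wrap1 = wrap2 = π + 2β = 215.0600°

wrap2=215.06_deg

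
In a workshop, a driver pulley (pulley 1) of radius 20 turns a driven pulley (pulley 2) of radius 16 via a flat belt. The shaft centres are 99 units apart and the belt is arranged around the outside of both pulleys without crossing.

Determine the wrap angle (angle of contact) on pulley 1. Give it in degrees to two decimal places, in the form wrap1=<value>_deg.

open belt: β = asin((r2−r1)/C) = asin(-4/99) = -2.3156°
wrap1 = π − 2β = 184.6312°
wrap2 = π + 2β = 175.3688°

wrap1=184.63_deg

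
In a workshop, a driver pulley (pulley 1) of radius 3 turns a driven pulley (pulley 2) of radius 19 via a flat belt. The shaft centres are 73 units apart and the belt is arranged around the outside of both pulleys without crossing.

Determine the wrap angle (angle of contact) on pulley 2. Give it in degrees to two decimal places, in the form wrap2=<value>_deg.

wrap2=205.32_deg

open belt: β = asin((r2−r1)/C) = asin(16/73) = 12.6608°
wrap1 = π − 2β = 154.6785°
wrap2 = π + 2β = 205.3215°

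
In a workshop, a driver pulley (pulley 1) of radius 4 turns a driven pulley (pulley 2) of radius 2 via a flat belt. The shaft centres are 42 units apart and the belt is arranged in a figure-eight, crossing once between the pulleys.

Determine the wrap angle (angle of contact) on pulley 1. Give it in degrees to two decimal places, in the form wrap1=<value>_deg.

wrap1=196.43_deg

crossed belt: β = asin((r1+r2)/C) = asin(6/42) = 8.2132°
wrap1 = wrap2 = π + 2β = 196.4264°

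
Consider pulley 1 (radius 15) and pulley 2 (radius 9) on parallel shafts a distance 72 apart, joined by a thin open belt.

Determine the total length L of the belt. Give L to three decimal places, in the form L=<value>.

L=219.899

open belt: β = asin((r2−r1)/C) = asin(-6/72) = -4.7802°
wrap1 = π − 2β = 189.5604°
wrap2 = π + 2β = 170.4396°
tangent length = C·cosβ = 71.7496
L = r1·wrap1 + r2·wrap2 + 2·C·cosβ = 15·3.3085 + 9·2.9747 + 2·71.7496 = 219.8985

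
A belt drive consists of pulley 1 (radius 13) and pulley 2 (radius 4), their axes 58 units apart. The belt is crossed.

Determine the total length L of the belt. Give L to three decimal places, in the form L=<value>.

L=174.426

crossed belt: β = asin((r1+r2)/C) = asin(17/58) = 17.0438°
wrap1 = wrap2 = π + 2β = 214.0877°
tangent length = C·cosβ = 55.4527
L = (r1+r2)·wrap + 2·C·cosβ = 17·3.7365 + 2·55.4527 = 174.4265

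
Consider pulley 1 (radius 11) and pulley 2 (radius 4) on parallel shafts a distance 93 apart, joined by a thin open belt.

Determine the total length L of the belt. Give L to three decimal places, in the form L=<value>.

L=233.651

open belt: β = asin((r2−r1)/C) = asin(-7/93) = -4.3167°
wrap1 = π − 2β = 188.6333°
wrap2 = π + 2β = 171.3667°
tangent length = C·cosβ = 92.7362
L = r1·wrap1 + r2·wrap2 + 2·C·cosβ = 11·3.2923 + 4·2.9909 + 2·92.7362 = 233.6510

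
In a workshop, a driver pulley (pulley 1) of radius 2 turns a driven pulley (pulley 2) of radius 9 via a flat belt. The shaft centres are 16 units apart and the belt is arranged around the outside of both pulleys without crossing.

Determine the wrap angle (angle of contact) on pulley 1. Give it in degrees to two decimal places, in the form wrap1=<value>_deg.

wrap1=128.11_deg

open belt: β = asin((r2−r1)/C) = asin(7/16) = 25.9445°
wrap1 = π − 2β = 128.1110°
wrap2 = π + 2β = 231.8890°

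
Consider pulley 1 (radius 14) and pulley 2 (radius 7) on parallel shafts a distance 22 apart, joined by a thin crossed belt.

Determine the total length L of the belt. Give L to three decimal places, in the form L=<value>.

crossed belt: β = asin((r1+r2)/C) = asin(21/22) = 72.6586°
wrap1 = wrap2 = π + 2β = 325.3171°
tangent length = C·cosβ = 6.5574
L = (r1+r2)·wrap + 2·C·cosβ = 21·5.6779 + 2·6.5574 = 132.3498

L=132.350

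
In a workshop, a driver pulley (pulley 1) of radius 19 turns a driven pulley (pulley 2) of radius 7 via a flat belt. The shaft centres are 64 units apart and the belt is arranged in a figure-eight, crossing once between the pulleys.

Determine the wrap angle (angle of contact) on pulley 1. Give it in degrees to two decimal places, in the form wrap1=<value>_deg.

crossed belt: β = asin((r1+r2)/C) = asin(26/64) = 23.9695°
wrap1 = wrap2 = π + 2β = 227.9390°

wrap1=227.94_deg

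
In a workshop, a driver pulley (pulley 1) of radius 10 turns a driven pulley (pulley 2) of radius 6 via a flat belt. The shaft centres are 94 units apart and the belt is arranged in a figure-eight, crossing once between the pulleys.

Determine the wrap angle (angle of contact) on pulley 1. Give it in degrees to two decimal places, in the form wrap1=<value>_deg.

wrap1=199.60_deg

crossed belt: β = asin((r1+r2)/C) = asin(16/94) = 9.8002°
wrap1 = wrap2 = π + 2β = 199.6004°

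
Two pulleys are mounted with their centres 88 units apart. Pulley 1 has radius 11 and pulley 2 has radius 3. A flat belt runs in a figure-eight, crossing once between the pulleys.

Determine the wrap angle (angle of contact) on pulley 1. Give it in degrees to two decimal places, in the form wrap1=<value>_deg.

wrap1=198.31_deg

crossed belt: β = asin((r1+r2)/C) = asin(14/88) = 9.1541°
wrap1 = wrap2 = π + 2β = 198.3083°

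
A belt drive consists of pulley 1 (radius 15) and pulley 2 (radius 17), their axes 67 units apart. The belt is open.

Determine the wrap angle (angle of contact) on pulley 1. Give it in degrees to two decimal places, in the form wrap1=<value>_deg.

open belt: β = asin((r2−r1)/C) = asin(2/67) = 1.7106°
wrap1 = π − 2β = 176.5788°
wrap2 = π + 2β = 183.4212°

wrap1=176.58_deg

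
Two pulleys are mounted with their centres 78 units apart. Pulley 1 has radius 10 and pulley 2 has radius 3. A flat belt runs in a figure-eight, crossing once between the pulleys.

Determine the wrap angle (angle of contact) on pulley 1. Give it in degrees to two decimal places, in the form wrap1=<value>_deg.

crossed belt: β = asin((r1+r2)/C) = asin(13/78) = 9.5941°
wrap1 = wrap2 = π + 2β = 199.1881°

wrap1=199.19_deg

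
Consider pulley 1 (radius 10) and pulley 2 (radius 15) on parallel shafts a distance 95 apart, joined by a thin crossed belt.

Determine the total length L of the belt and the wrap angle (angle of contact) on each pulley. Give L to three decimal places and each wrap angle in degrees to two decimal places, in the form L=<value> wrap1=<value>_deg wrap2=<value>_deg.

L=275.158 wrap1=210.52_deg wrap2=210.52_deg

crossed belt: β = asin((r1+r2)/C) = asin(25/95) = 15.2575°
wrap1 = wrap2 = π + 2β = 210.5150°
tangent length = C·cosβ = 91.6515
L = (r1+r2)·wrap + 2·C·cosβ = 25·3.6742 + 2·91.6515 = 275.1575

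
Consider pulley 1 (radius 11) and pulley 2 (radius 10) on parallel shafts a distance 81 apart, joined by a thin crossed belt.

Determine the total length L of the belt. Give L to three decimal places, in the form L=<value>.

L=233.449

crossed belt: β = asin((r1+r2)/C) = asin(21/81) = 15.0261°
wrap1 = wrap2 = π + 2β = 210.0522°
tangent length = C·cosβ = 78.2304
L = (r1+r2)·wrap + 2·C·cosβ = 21·3.6661 + 2·78.2304 = 233.4490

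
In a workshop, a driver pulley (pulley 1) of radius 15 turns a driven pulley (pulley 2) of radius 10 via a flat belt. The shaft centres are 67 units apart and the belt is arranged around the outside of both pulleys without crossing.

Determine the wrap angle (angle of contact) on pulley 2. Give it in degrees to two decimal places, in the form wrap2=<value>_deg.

wrap2=171.44_deg

open belt: β = asin((r2−r1)/C) = asin(-5/67) = -4.2798°
wrap1 = π − 2β = 188.5596°
wrap2 = π + 2β = 171.4404°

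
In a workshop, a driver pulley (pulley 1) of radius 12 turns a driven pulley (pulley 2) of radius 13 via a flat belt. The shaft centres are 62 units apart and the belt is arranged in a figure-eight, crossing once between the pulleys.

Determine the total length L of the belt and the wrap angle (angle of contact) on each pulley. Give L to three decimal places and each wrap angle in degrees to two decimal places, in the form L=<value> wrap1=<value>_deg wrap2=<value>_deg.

crossed belt: β = asin((r1+r2)/C) = asin(25/62) = 23.7800°
wrap1 = wrap2 = π + 2β = 227.5600°
tangent length = C·cosβ = 56.7362
L = (r1+r2)·wrap + 2·C·cosβ = 25·3.9717 + 2·56.7362 = 212.7642

L=212.764 wrap1=227.56_deg wrap2=227.56_deg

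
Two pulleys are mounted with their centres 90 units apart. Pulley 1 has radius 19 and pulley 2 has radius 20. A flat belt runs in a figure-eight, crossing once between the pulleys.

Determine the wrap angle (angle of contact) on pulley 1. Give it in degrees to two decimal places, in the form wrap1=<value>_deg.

wrap1=231.36_deg

crossed belt: β = asin((r1+r2)/C) = asin(39/90) = 25.6793°
wrap1 = wrap2 = π + 2β = 231.3586°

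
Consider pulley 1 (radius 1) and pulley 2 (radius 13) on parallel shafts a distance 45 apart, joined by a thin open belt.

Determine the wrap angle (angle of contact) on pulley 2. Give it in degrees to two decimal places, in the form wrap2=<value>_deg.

wrap2=210.93_deg

open belt: β = asin((r2−r1)/C) = asin(12/45) = 15.4660°
wrap1 = π − 2β = 149.0680°
wrap2 = π + 2β = 210.9320°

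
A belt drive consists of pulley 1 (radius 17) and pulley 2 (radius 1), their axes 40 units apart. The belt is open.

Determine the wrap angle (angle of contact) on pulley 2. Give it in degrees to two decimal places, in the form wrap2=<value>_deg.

open belt: β = asin((r2−r1)/C) = asin(-16/40) = -23.5782°
wrap1 = π − 2β = 227.1564°
wrap2 = π + 2β = 132.8436°

wrap2=132.84_deg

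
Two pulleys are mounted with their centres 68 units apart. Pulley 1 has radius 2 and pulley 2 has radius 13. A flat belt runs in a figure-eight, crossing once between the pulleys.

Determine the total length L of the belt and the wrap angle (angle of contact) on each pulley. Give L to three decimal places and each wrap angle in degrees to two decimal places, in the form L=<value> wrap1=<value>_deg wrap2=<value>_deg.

crossed belt: β = asin((r1+r2)/C) = asin(15/68) = 12.7436°
wrap1 = wrap2 = π + 2β = 205.4872°
tangent length = C·cosβ = 66.3250
L = (r1+r2)·wrap + 2·C·cosβ = 15·3.5864 + 2·66.3250 = 186.4463

L=186.446 wrap1=205.49_deg wrap2=205.49_deg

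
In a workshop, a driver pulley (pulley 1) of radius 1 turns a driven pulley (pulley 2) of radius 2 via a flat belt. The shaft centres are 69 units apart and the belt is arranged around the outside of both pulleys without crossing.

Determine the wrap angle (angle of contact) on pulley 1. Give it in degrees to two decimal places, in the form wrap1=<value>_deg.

open belt: β = asin((r2−r1)/C) = asin(1/69) = 0.8304°
wrap1 = π − 2β = 178.3392°
wrap2 = π + 2β = 181.6608°

wrap1=178.34_deg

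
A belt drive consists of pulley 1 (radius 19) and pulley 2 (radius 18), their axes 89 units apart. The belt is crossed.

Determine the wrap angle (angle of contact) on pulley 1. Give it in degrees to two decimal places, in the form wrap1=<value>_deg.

wrap1=229.13_deg

crossed belt: β = asin((r1+r2)/C) = asin(37/89) = 24.5653°
wrap1 = wrap2 = π + 2β = 229.1306°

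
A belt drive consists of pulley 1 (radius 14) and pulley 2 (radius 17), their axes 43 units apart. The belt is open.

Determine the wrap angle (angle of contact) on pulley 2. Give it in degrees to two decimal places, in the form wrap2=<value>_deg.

wrap2=188.00_deg

open belt: β = asin((r2−r1)/C) = asin(3/43) = 4.0006°
wrap1 = π − 2β = 171.9987°
wrap2 = π + 2β = 188.0013°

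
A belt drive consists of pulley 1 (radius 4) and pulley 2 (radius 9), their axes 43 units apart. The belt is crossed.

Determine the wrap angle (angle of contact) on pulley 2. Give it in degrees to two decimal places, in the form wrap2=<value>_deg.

wrap2=215.19_deg

crossed belt: β = asin((r1+r2)/C) = asin(13/43) = 17.5973°
wrap1 = wrap2 = π + 2β = 215.1947°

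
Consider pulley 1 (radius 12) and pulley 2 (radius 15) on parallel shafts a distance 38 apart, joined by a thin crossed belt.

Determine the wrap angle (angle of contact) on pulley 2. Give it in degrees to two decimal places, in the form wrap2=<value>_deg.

wrap2=270.56_deg

crossed belt: β = asin((r1+r2)/C) = asin(27/38) = 45.2778°
wrap1 = wrap2 = π + 2β = 270.5555°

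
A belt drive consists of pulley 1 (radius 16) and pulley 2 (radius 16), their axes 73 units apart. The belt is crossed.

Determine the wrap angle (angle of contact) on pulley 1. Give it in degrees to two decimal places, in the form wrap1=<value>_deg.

crossed belt: β = asin((r1+r2)/C) = asin(32/73) = 25.9990°
wrap1 = wrap2 = π + 2β = 231.9981°

wrap1=232.00_deg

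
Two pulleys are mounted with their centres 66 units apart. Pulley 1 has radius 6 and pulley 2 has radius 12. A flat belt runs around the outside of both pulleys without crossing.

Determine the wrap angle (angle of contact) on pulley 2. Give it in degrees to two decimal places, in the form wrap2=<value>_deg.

wrap2=190.43_deg

open belt: β = asin((r2−r1)/C) = asin(6/66) = 5.2159°
wrap1 = π − 2β = 169.5682°
wrap2 = π + 2β = 190.4318°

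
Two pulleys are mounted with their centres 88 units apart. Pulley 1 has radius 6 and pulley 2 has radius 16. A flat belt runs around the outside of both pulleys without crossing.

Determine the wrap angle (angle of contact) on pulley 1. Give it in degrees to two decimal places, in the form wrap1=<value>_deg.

open belt: β = asin((r2−r1)/C) = asin(10/88) = 6.5250°
wrap1 = π − 2β = 166.9500°
wrap2 = π + 2β = 193.0500°

wrap1=166.95_deg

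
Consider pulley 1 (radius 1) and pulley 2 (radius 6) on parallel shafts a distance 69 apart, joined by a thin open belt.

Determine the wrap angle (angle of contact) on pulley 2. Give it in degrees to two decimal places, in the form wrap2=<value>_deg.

open belt: β = asin((r2−r1)/C) = asin(5/69) = 4.1555°
wrap1 = π − 2β = 171.6890°
wrap2 = π + 2β = 188.3110°

wrap2=188.31_deg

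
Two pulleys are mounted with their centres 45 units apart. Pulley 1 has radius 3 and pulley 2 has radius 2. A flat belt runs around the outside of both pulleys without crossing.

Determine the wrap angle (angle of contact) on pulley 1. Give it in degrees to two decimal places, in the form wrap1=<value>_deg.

open belt: β = asin((r2−r1)/C) = asin(-1/45) = -1.2733°
wrap1 = π − 2β = 182.5467°
wrap2 = π + 2β = 177.4533°

wrap1=182.55_deg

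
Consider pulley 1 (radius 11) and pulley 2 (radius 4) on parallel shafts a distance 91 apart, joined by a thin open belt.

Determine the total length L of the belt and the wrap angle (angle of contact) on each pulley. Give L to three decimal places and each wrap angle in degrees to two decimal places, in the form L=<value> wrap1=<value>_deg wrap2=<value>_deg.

open belt: β = asin((r2−r1)/C) = asin(-7/91) = -4.4117°
wrap1 = π − 2β = 188.8235°
wrap2 = π + 2β = 171.1765°
tangent length = C·cosβ = 90.7304
L = r1·wrap1 + r2·wrap2 + 2·C·cosβ = 11·3.2956 + 4·2.9876 + 2·90.7304 = 229.6626

L=229.663 wrap1=188.82_deg wrap2=171.18_deg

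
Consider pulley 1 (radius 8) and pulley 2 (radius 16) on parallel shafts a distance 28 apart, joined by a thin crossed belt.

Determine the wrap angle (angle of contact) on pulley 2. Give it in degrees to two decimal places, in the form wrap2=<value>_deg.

crossed belt: β = asin((r1+r2)/C) = asin(24/28) = 58.9973°
wrap1 = wrap2 = π + 2β = 297.9946°

wrap2=297.99_deg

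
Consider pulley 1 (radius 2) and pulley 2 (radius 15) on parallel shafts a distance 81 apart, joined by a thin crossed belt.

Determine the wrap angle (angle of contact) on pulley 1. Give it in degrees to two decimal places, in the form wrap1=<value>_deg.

wrap1=204.23_deg

crossed belt: β = asin((r1+r2)/C) = asin(17/81) = 12.1151°
wrap1 = wrap2 = π + 2β = 204.2302°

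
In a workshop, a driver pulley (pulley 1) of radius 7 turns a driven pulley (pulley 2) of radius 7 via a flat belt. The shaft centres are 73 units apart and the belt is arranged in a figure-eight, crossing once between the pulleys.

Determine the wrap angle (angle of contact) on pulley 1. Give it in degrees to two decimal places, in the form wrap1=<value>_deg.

crossed belt: β = asin((r1+r2)/C) = asin(14/73) = 11.0567°
wrap1 = wrap2 = π + 2β = 202.1135°

wrap1=202.11_deg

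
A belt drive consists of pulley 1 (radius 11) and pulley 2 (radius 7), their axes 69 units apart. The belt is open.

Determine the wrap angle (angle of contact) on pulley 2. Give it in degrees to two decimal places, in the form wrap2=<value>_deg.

wrap2=173.35_deg

open belt: β = asin((r2−r1)/C) = asin(-4/69) = -3.3234°
wrap1 = π − 2β = 186.6467°
wrap2 = π + 2β = 173.3533°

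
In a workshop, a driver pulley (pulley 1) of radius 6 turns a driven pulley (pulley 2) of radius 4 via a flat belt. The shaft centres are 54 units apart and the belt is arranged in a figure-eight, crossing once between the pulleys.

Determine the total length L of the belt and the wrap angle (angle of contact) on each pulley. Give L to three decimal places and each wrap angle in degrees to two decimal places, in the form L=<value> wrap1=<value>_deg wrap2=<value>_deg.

crossed belt: β = asin((r1+r2)/C) = asin(10/54) = 10.6719°
wrap1 = wrap2 = π + 2β = 201.3439°
tangent length = C·cosβ = 53.0660
L = (r1+r2)·wrap + 2·C·cosβ = 10·3.5141 + 2·53.0660 = 141.2731

L=141.273 wrap1=201.34_deg wrap2=201.34_deg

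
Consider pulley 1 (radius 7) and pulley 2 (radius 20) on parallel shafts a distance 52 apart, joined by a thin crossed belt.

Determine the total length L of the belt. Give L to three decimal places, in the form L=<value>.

crossed belt: β = asin((r1+r2)/C) = asin(27/52) = 31.2807°
wrap1 = wrap2 = π + 2β = 242.5613°
tangent length = C·cosβ = 44.4410
L = (r1+r2)·wrap + 2·C·cosβ = 27·4.2335 + 2·44.4410 = 203.1863

L=203.186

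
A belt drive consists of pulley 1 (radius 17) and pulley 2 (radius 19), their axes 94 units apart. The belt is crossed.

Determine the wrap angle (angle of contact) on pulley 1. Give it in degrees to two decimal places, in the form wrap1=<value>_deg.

crossed belt: β = asin((r1+r2)/C) = asin(36/94) = 22.5183°
wrap1 = wrap2 = π + 2β = 225.0366°

wrap1=225.04_deg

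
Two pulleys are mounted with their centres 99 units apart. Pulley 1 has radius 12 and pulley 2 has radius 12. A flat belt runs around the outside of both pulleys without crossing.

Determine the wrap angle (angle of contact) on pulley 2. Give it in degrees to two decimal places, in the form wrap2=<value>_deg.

wrap2=180.00_deg

open belt: β = asin((r2−r1)/C) = asin(0/99) = 0.0000°
wrap1 = π − 2β = 180.0000°
wrap2 = π + 2β = 180.0000°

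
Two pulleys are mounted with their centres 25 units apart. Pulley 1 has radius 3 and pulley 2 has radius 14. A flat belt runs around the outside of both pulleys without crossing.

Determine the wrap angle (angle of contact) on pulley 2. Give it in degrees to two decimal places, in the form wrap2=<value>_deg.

open belt: β = asin((r2−r1)/C) = asin(11/25) = 26.1039°
wrap1 = π − 2β = 127.7922°
wrap2 = π + 2β = 232.2078°

wrap2=232.21_deg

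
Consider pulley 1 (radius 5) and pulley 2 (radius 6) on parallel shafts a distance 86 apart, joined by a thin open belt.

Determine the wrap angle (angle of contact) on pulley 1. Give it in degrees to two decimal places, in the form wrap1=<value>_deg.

wrap1=178.67_deg

open belt: β = asin((r2−r1)/C) = asin(1/86) = 0.6662°
wrap1 = π − 2β = 178.6675°
wrap2 = π + 2β = 181.3325°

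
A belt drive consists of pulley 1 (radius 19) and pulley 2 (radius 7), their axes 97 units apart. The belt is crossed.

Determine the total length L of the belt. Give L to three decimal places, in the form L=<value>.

L=282.693

crossed belt: β = asin((r1+r2)/C) = asin(26/97) = 15.5477°
wrap1 = wrap2 = π + 2β = 211.0955°
tangent length = C·cosβ = 93.4505
L = (r1+r2)·wrap + 2·C·cosβ = 26·3.6843 + 2·93.4505 = 282.6931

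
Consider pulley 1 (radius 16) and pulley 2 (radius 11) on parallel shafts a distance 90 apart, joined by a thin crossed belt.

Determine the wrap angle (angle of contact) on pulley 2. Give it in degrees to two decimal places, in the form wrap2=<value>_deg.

wrap2=214.92_deg

crossed belt: β = asin((r1+r2)/C) = asin(27/90) = 17.4576°
wrap1 = wrap2 = π + 2β = 214.9152°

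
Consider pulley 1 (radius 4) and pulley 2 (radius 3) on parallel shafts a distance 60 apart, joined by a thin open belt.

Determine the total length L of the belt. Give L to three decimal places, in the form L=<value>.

open belt: β = asin((r2−r1)/C) = asin(-1/60) = -0.9550°
wrap1 = π − 2β = 181.9099°
wrap2 = π + 2β = 178.0901°
tangent length = C·cosβ = 59.9917
L = r1·wrap1 + r2·wrap2 + 2·C·cosβ = 4·3.1749 + 3·3.1083 + 2·59.9917 = 142.0078

L=142.008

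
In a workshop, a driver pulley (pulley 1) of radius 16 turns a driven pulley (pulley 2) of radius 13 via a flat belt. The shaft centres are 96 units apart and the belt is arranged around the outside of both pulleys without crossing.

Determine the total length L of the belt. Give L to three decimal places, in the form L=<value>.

L=283.200

open belt: β = asin((r2−r1)/C) = asin(-3/96) = -1.7908°
wrap1 = π − 2β = 183.5816°
wrap2 = π + 2β = 176.4184°
tangent length = C·cosβ = 95.9531
L = r1·wrap1 + r2·wrap2 + 2·C·cosβ = 16·3.2041 + 13·3.0791 + 2·95.9531 = 283.1999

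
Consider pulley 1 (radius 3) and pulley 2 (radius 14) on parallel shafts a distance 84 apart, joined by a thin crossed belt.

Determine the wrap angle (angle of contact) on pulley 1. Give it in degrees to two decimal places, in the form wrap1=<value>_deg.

crossed belt: β = asin((r1+r2)/C) = asin(17/84) = 11.6762°
wrap1 = wrap2 = π + 2β = 203.3525°

wrap1=203.35_deg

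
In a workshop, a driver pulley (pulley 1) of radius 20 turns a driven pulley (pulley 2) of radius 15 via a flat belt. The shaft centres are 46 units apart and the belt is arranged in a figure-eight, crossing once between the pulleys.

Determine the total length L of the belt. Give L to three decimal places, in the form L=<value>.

L=230.181

crossed belt: β = asin((r1+r2)/C) = asin(35/46) = 49.5409°
wrap1 = wrap2 = π + 2β = 279.0818°
tangent length = C·cosβ = 29.8496
L = (r1+r2)·wrap + 2·C·cosβ = 35·4.8709 + 2·29.8496 = 230.1806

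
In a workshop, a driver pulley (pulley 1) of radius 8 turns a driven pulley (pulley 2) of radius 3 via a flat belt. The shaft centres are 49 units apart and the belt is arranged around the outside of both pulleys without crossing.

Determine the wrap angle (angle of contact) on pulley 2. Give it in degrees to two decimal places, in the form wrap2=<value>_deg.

wrap2=168.29_deg

open belt: β = asin((r2−r1)/C) = asin(-5/49) = -5.8567°
wrap1 = π − 2β = 191.7134°
wrap2 = π + 2β = 168.2866°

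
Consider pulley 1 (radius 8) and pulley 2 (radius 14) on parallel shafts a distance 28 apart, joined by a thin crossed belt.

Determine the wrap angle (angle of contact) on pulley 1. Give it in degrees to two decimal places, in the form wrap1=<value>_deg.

crossed belt: β = asin((r1+r2)/C) = asin(22/28) = 51.7868°
wrap1 = wrap2 = π + 2β = 283.5736°

wrap1=283.57_deg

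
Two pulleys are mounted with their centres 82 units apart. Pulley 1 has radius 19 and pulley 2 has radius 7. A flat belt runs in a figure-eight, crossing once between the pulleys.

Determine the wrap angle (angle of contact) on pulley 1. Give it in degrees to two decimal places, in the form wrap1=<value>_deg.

crossed belt: β = asin((r1+r2)/C) = asin(26/82) = 18.4860°
wrap1 = wrap2 = π + 2β = 216.9720°

wrap1=216.97_deg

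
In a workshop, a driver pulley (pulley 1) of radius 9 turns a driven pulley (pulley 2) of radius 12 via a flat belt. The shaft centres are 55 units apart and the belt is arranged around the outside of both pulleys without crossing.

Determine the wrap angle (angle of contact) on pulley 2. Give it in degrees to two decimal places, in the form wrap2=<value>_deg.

open belt: β = asin((r2−r1)/C) = asin(3/55) = 3.1268°
wrap1 = π − 2β = 173.7464°
wrap2 = π + 2β = 186.2536°

wrap2=186.25_deg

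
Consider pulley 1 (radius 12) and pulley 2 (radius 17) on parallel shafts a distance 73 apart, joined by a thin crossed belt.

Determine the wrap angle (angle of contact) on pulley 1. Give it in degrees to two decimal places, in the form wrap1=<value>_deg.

crossed belt: β = asin((r1+r2)/C) = asin(29/73) = 23.4070°
wrap1 = wrap2 = π + 2β = 226.8140°

wrap1=226.81_deg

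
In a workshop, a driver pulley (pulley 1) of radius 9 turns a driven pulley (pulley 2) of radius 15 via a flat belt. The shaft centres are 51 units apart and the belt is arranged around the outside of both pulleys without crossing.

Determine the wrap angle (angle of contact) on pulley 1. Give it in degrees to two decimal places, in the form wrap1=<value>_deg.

wrap1=166.49_deg

open belt: β = asin((r2−r1)/C) = asin(6/51) = 6.7563°
wrap1 = π − 2β = 166.4873°
wrap2 = π + 2β = 193.5127°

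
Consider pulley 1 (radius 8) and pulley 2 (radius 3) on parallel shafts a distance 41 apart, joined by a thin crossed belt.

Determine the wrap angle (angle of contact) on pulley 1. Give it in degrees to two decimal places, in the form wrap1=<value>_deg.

crossed belt: β = asin((r1+r2)/C) = asin(11/41) = 15.5627°
wrap1 = wrap2 = π + 2β = 211.1254°

wrap1=211.13_deg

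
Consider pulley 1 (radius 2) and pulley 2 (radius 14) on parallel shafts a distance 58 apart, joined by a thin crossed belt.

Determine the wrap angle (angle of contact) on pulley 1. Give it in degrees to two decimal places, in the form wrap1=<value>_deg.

wrap1=212.03_deg

crossed belt: β = asin((r1+r2)/C) = asin(16/58) = 16.0134°
wrap1 = wrap2 = π + 2β = 212.0268°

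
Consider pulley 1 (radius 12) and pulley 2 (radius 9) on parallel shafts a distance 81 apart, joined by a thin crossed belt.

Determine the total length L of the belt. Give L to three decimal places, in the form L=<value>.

L=233.449

crossed belt: β = asin((r1+r2)/C) = asin(21/81) = 15.0261°
wrap1 = wrap2 = π + 2β = 210.0522°
tangent length = C·cosβ = 78.2304
L = (r1+r2)·wrap + 2·C·cosβ = 21·3.6661 + 2·78.2304 = 233.4490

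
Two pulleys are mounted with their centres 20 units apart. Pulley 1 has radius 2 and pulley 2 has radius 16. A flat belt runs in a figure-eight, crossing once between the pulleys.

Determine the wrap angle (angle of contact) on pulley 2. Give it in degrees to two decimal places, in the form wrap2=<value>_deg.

wrap2=308.32_deg

crossed belt: β = asin((r1+r2)/C) = asin(18/20) = 64.1581°
wrap1 = wrap2 = π + 2β = 308.3161°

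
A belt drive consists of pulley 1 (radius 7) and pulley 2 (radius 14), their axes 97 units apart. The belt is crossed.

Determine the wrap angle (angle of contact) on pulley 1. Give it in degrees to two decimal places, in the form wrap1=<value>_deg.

wrap1=205.01_deg

crossed belt: β = asin((r1+r2)/C) = asin(21/97) = 12.5032°
wrap1 = wrap2 = π + 2β = 205.0065°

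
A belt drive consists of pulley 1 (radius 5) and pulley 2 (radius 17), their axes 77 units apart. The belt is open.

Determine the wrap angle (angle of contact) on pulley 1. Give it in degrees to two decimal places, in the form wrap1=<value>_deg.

wrap1=162.07_deg

open belt: β = asin((r2−r1)/C) = asin(12/77) = 8.9658°
wrap1 = π − 2β = 162.0685°
wrap2 = π + 2β = 197.9315°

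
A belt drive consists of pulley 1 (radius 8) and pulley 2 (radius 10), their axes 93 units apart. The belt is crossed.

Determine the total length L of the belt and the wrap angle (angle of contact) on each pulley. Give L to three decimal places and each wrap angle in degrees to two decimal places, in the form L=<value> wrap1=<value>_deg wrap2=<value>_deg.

crossed belt: β = asin((r1+r2)/C) = asin(18/93) = 11.1599°
wrap1 = wrap2 = π + 2β = 202.3199°
tangent length = C·cosβ = 91.2414
L = (r1+r2)·wrap + 2·C·cosβ = 18·3.5311 + 2·91.2414 = 246.0435

L=246.044 wrap1=202.32_deg wrap2=202.32_deg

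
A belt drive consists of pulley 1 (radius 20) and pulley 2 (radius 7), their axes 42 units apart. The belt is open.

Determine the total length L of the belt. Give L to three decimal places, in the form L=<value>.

open belt: β = asin((r2−r1)/C) = asin(-13/42) = -18.0305°
wrap1 = π − 2β = 216.0611°
wrap2 = π + 2β = 143.9389°
tangent length = C·cosβ = 39.9375
L = r1·wrap1 + r2·wrap2 + 2·C·cosβ = 20·3.7710 + 7·2.5122 + 2·39.9375 = 172.8799

L=172.880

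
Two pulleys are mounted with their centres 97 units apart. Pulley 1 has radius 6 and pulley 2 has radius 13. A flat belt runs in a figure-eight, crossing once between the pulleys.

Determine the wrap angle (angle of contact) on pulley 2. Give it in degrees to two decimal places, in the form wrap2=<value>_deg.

wrap2=202.59_deg

crossed belt: β = asin((r1+r2)/C) = asin(19/97) = 11.2959°
wrap1 = wrap2 = π + 2β = 202.5918°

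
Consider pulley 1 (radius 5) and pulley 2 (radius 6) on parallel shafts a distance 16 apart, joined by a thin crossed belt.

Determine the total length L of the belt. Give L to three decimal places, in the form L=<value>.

L=74.472

crossed belt: β = asin((r1+r2)/C) = asin(11/16) = 43.4325°
wrap1 = wrap2 = π + 2β = 266.8651°
tangent length = C·cosβ = 11.6190
L = (r1+r2)·wrap + 2·C·cosβ = 11·4.6577 + 2·11.6190 = 74.4723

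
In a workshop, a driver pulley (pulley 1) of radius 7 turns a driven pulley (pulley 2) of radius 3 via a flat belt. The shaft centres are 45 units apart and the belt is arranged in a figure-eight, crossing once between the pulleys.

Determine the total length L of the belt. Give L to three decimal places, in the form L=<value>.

crossed belt: β = asin((r1+r2)/C) = asin(10/45) = 12.8396°
wrap1 = wrap2 = π + 2β = 205.6792°
tangent length = C·cosβ = 43.8748
L = (r1+r2)·wrap + 2·C·cosβ = 10·3.5898 + 2·43.8748 = 123.6474

L=123.647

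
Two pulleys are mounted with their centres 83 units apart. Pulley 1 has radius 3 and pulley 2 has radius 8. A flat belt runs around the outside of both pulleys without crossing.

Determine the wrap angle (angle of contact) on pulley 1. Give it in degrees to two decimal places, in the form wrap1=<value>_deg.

open belt: β = asin((r2−r1)/C) = asin(5/83) = 3.4536°
wrap1 = π − 2β = 173.0927°
wrap2 = π + 2β = 186.9073°

wrap1=173.09_deg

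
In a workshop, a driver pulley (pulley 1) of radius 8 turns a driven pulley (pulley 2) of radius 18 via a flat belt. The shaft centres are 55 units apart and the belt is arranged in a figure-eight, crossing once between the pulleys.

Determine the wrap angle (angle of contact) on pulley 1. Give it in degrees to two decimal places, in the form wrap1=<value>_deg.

crossed belt: β = asin((r1+r2)/C) = asin(26/55) = 28.2115°
wrap1 = wrap2 = π + 2β = 236.4230°

wrap1=236.42_deg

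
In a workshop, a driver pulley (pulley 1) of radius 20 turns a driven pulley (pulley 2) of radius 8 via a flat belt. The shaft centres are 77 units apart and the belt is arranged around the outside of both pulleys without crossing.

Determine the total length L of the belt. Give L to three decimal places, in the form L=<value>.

L=243.839

open belt: β = asin((r2−r1)/C) = asin(-12/77) = -8.9658°
wrap1 = π − 2β = 197.9315°
wrap2 = π + 2β = 162.0685°
tangent length = C·cosβ = 76.0592
L = r1·wrap1 + r2·wrap2 + 2·C·cosβ = 20·3.4546 + 8·2.8286 + 2·76.0592 = 243.8385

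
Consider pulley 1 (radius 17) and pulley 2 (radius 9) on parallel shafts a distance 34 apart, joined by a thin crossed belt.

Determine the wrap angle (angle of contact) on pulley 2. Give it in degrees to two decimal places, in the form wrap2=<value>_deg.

crossed belt: β = asin((r1+r2)/C) = asin(26/34) = 49.8808°
wrap1 = wrap2 = π + 2β = 279.7617°

wrap2=279.76_deg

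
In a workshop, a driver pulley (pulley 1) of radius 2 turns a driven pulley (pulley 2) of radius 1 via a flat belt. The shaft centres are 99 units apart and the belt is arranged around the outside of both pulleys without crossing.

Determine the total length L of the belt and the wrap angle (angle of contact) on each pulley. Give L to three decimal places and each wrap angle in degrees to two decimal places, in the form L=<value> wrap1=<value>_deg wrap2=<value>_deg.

open belt: β = asin((r2−r1)/C) = asin(-1/99) = -0.5788°
wrap1 = π − 2β = 181.1575°
wrap2 = π + 2β = 178.8425°
tangent length = C·cosβ = 98.9949
L = r1·wrap1 + r2·wrap2 + 2·C·cosβ = 2·3.1618 + 1·3.1214 + 2·98.9949 = 207.4349

L=207.435 wrap1=181.16_deg wrap2=178.84_deg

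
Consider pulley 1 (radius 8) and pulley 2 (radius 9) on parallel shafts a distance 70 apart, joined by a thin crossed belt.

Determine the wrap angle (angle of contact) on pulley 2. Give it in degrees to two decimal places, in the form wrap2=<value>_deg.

crossed belt: β = asin((r1+r2)/C) = asin(17/70) = 14.0552°
wrap1 = wrap2 = π + 2β = 208.1105°

wrap2=208.11_deg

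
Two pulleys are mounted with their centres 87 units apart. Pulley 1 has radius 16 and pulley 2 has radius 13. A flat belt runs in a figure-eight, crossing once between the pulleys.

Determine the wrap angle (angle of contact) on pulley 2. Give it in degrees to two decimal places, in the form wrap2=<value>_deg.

wrap2=218.94_deg

crossed belt: β = asin((r1+r2)/C) = asin(29/87) = 19.4712°
wrap1 = wrap2 = π + 2β = 218.9424°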